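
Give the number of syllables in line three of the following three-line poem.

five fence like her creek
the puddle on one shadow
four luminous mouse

5

Line three: "four luminous mouse": 1+3+1 = 5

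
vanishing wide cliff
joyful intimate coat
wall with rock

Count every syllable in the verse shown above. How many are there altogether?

14

Line 1: vanishing (3), wide (1), cliff (1) → 5
Line 2: joyful (2), intimate (3), coat (1) → 6
Line 3: wall (1), with (1), rock (1) → 3
Total: 5 + 6 + 3 = 14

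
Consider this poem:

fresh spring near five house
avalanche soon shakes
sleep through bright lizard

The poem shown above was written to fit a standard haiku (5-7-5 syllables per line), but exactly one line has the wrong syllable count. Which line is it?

Line 1: fresh (1), spring (1), near (1), five (1), house (1) → 5 ✓
Line 2: avalanche (3), soon (1), shakes (1) → 5 (expected 7)
Line 3: sleep (1), through (1), bright (1), lizard (2) → 5 ✓

The second line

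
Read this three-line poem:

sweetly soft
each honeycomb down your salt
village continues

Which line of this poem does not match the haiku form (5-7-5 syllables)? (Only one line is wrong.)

Line 1

Line 1: "sweetly soft": 2+1 = 3 (expected 5)
Line 2: "each honeycomb down your salt": 1+3+1+1+1 = 7 ✓
Line 3: "village continues": 2+3 = 5 ✓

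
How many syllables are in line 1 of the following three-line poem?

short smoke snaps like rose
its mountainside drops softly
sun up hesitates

Line 1: short(1) + smoke(1) + snaps(1) + like(1) + rose(1) = 5

5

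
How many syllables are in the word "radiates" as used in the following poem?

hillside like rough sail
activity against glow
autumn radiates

3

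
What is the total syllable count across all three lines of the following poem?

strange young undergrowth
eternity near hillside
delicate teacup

Line 1: strange(1) + young(1) + undergrowth(3) = 5
Line 2: eternity(4) + near(1) + hillside(2) = 7
Line 3: delicate(3) + teacup(2) = 5
Total: 5 + 7 + 5 = 17

17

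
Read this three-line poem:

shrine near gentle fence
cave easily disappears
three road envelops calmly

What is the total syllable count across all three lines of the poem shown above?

Line 1: shrine (1), near (1), gentle (2), fence (1) → 5
Line 2: cave (1), easily (3), disappears (3) → 7
Line 3: three (1), road (1), envelops (3), calmly (2) → 7
Total: 5 + 7 + 7 = 19

19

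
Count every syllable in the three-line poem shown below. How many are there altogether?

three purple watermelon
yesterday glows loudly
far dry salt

16

Line 1: three (1), purple (2), watermelon (4) → 7
Line 2: yesterday (3), glows (1), loudly (2) → 6
Line 3: far (1), dry (1), salt (1) → 3
Total: 7 + 6 + 3 = 16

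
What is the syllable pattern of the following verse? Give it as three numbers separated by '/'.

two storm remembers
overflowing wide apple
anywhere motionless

5/7/6

Line 1: two(1) + storm(1) + remembers(3) = 5
Line 2: overflowing(4) + wide(1) + apple(2) = 7
Line 3: anywhere(3) + motionless(3) = 6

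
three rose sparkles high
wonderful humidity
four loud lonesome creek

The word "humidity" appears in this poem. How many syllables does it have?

4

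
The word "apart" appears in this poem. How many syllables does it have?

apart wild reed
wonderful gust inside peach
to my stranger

"apart" has 2 syllables.

2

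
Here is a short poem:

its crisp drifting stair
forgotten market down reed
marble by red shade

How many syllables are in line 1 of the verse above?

5

Line 1: its (1), crisp (1), drifting (2), stair (1) → 5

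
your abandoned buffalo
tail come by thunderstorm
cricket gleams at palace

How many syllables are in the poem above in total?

19

Line 1: your (1), abandoned (3), buffalo (3) → 7
Line 2: tail (1), come (1), by (1), thunderstorm (3) → 6
Line 3: cricket (2), gleams (1), at (1), palace (2) → 6
Total: 7 + 6 + 6 = 19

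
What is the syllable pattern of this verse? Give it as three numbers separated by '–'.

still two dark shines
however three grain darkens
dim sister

4–7–3

Line 1: still(1) + two(1) + dark(1) + shines(1) = 4
Line 2: however(3) + three(1) + grain(1) + darkens(2) = 7
Line 3: dim(1) + sister(2) = 3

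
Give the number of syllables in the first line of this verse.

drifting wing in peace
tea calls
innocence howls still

5

The first line: "drifting wing in peace": 2+1+1+1 = 5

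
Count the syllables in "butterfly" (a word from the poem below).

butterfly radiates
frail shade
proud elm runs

"butterfly" has 3 syllables.

3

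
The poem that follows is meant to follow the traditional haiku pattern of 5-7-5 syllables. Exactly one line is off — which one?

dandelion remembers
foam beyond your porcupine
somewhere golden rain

Line 1

Line 1: dandelion (4), remembers (3) → 7 (expected 5)
Line 2: foam (1), beyond (2), your (1), porcupine (3) → 7 ✓
Line 3: somewhere (2), golden (2), rain (1) → 5 ✓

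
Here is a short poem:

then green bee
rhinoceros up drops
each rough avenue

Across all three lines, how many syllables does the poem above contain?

14

Line 1: "then green bee": 1+1+1 = 3
Line 2: "rhinoceros up drops": 4+1+1 = 6
Line 3: "each rough avenue": 1+1+3 = 5
Total: 3 + 6 + 5 = 14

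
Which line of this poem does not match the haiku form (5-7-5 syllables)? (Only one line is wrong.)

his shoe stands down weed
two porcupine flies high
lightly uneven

Line 1: his (1), shoe (1), stands (1), down (1), weed (1) → 5 ✓
Line 2: two (1), porcupine (3), flies (1), high (1) → 6 (expected 7)
Line 3: lightly (2), uneven (3) → 5 ✓

Line 2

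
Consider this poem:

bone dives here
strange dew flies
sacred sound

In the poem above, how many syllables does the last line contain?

3

The last line: sacred(2) + sound(1) = 3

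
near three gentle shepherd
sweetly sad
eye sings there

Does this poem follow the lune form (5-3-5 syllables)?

No

Line 1: "near three gentle shepherd": 1+1+2+2 = 6 (expected 5)
Line 2: "sweetly sad": 2+1 = 3 ✓
Line 3: "eye sings there": 1+1+1 = 3 (expected 5)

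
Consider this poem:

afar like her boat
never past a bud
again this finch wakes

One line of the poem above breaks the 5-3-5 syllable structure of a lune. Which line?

Line 1: "afar like her boat": 2+1+1+1 = 5 ✓
Line 2: "never past a bud": 2+1+1+1 = 5 (expected 3)
Line 3: "again this finch wakes": 2+1+1+1 = 5 ✓

Line 2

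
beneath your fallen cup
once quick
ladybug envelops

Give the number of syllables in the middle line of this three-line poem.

2

The middle line: "once quick": 1+1 = 2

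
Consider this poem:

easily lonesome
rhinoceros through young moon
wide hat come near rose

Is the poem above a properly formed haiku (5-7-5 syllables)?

Line 1: "easily lonesome": 3+2 = 5 ✓
Line 2: "rhinoceros through young moon": 4+1+1+1 = 7 ✓
Line 3: "wide hat come near rose": 1+1+1+1+1 = 5 ✓

Yes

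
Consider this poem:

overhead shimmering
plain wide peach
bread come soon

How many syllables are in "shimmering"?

3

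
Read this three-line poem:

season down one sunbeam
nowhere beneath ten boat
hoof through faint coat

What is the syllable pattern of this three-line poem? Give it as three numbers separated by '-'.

Line 1: season (2), down (1), one (1), sunbeam (2) → 6
Line 2: nowhere (2), beneath (2), ten (1), boat (1) → 6
Line 3: hoof (1), through (1), faint (1), coat (1) → 4

6-6-4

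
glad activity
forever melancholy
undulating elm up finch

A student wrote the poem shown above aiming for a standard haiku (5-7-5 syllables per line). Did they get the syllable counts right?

Line 1: glad (1), activity (4) → 5 ✓
Line 2: forever (3), melancholy (4) → 7 ✓
Line 3: undulating (4), elm (1), up (1), finch (1) → 7 (expected 5)

No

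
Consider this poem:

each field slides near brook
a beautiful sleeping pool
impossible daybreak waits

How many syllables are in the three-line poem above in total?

19

Line 1: "each field slides near brook": 1+1+1+1+1 = 5
Line 2: "a beautiful sleeping pool": 1+3+2+1 = 7
Line 3: "impossible daybreak waits": 4+2+1 = 7
Total: 5 + 7 + 7 = 19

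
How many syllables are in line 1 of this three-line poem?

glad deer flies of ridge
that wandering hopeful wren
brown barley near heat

5

Line 1: glad (1), deer (1), flies (1), of (1), ridge (1) → 5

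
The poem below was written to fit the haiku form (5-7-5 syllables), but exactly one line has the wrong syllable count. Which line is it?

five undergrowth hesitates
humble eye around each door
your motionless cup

Line 1: five(1) + undergrowth(3) + hesitates(3) = 7 (expected 5)
Line 2: humble(2) + eye(1) + around(2) + each(1) + door(1) = 7 ✓
Line 3: your(1) + motionless(3) + cup(1) = 5 ✓

The first line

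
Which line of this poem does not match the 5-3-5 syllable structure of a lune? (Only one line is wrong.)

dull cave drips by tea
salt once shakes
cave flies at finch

Line 1: dull(1) + cave(1) + drips(1) + by(1) + tea(1) = 5 ✓
Line 2: salt(1) + once(1) + shakes(1) = 3 ✓
Line 3: cave(1) + flies(1) + at(1) + finch(1) = 4 (expected 5)

Line 3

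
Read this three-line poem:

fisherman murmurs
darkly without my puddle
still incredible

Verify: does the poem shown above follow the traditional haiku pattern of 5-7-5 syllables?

Line 1: "fisherman murmurs": 3+2 = 5 ✓
Line 2: "darkly without my puddle": 2+2+1+2 = 7 ✓
Line 3: "still incredible": 1+4 = 5 ✓

Yes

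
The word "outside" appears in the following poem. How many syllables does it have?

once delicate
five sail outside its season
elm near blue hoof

2

"outside" has 2 syllables.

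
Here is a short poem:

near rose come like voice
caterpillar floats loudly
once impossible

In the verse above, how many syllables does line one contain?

Line one: "near rose come like voice": 1+1+1+1+1 = 5

5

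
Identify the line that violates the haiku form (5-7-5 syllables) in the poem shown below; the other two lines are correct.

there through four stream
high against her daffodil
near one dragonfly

Line 1: there (1), through (1), four (1), stream (1) → 4 (expected 5)
Line 2: high (1), against (2), her (1), daffodil (3) → 7 ✓
Line 3: near (1), one (1), dragonfly (3) → 5 ✓

Line 1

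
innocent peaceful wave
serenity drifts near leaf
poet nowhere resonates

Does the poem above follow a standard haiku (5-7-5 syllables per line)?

No

Line 1: innocent(3) + peaceful(2) + wave(1) = 6 (expected 5)
Line 2: serenity(4) + drifts(1) + near(1) + leaf(1) = 7 ✓
Line 3: poet(2) + nowhere(2) + resonates(3) = 7 (expected 5)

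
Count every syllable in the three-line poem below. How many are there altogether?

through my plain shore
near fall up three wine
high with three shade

13

Line 1: "through my plain shore": 1+1+1+1 = 4
Line 2: "near fall up three wine": 1+1+1+1+1 = 5
Line 3: "high with three shade": 1+1+1+1 = 4
Total: 4 + 5 + 4 = 13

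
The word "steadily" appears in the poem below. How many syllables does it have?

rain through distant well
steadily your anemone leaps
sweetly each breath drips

3

"steadily" has 3 syllables.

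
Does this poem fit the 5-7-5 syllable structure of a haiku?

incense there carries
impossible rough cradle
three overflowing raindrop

No

Line 1: incense(2) + there(1) + carries(2) = 5 ✓
Line 2: impossible(4) + rough(1) + cradle(2) = 7 ✓
Line 3: three(1) + overflowing(4) + raindrop(2) = 7 (expected 5)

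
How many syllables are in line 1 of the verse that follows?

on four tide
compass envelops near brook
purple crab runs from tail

Line 1: on (1), four (1), tide (1) → 3

3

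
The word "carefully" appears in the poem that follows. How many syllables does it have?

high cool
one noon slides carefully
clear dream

"carefully" has 3 syllables.

3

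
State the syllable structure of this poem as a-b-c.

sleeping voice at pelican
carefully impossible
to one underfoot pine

7-7-6

Line 1: sleeping(2) + voice(1) + at(1) + pelican(3) = 7
Line 2: carefully(3) + impossible(4) = 7
Line 3: to(1) + one(1) + underfoot(3) + pine(1) = 6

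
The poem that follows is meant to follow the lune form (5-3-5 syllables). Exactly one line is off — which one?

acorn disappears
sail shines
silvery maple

Line 1: acorn(2) + disappears(3) = 5 ✓
Line 2: sail(1) + shines(1) = 2 (expected 3)
Line 3: silvery(3) + maple(2) = 5 ✓

Line 2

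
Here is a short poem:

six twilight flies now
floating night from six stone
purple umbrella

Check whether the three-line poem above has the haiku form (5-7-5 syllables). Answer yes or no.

No

Line 1: "six twilight flies now": 1+2+1+1 = 5 ✓
Line 2: "floating night from six stone": 2+1+1+1+1 = 6 (expected 7)
Line 3: "purple umbrella": 2+3 = 5 ✓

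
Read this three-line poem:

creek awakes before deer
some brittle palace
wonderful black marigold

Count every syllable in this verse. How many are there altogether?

Line 1: "creek awakes before deer": 1+2+2+1 = 6
Line 2: "some brittle palace": 1+2+2 = 5
Line 3: "wonderful black marigold": 3+1+3 = 7
Total: 6 + 5 + 7 = 18

18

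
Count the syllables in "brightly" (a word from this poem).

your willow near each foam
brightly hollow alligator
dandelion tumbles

2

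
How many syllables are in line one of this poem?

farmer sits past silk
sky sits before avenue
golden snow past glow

5

Line one: farmer(2) + sits(1) + past(1) + silk(1) = 5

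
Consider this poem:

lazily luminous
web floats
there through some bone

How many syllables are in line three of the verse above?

Line three: there (1), through (1), some (1), bone (1) → 4

4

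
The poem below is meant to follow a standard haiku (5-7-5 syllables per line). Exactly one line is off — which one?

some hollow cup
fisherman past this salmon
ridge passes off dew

Line 1

Line 1: "some hollow cup": 1+2+1 = 4 (expected 5)
Line 2: "fisherman past this salmon": 3+1+1+2 = 7 ✓
Line 3: "ridge passes off dew": 1+2+1+1 = 5 ✓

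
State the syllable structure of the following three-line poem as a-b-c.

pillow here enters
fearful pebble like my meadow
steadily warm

Line 1: pillow (2), here (1), enters (2) → 5
Line 2: fearful (2), pebble (2), like (1), my (1), meadow (2) → 8
Line 3: steadily (3), warm (1) → 4

5-8-4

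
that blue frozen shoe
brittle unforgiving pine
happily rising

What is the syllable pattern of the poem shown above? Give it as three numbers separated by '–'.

5–7–5

Line 1: that(1) + blue(1) + frozen(2) + shoe(1) = 5
Line 2: brittle(2) + unforgiving(4) + pine(1) = 7
Line 3: happily(3) + rising(2) = 5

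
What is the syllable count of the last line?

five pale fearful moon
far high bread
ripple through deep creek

5

The last line: ripple (2), through (1), deep (1), creek (1) → 5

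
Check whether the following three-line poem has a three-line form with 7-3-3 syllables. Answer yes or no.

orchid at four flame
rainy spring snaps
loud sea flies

No

Line 1: orchid(2) + at(1) + four(1) + flame(1) = 5 (expected 7)
Line 2: rainy(2) + spring(1) + snaps(1) = 4 (expected 3)
Line 3: loud(1) + sea(1) + flies(1) = 3 ✓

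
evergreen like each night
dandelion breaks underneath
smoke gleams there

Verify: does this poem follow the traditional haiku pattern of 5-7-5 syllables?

No

Line 1: evergreen (3), like (1), each (1), night (1) → 6 (expected 5)
Line 2: dandelion (4), breaks (1), underneath (3) → 8 (expected 7)
Line 3: smoke (1), gleams (1), there (1) → 3 (expected 5)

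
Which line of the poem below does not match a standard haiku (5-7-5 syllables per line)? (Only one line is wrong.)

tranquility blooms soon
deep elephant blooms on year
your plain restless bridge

The first line

Line 1: tranquility (4), blooms (1), soon (1) → 6 (expected 5)
Line 2: deep (1), elephant (3), blooms (1), on (1), year (1) → 7 ✓
Line 3: your (1), plain (1), restless (2), bridge (1) → 5 ✓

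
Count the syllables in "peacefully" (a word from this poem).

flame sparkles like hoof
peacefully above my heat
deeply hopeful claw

"peacefully" has 3 syllables.

3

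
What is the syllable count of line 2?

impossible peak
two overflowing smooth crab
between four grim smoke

Line 2: two (1), overflowing (4), smooth (1), crab (1) → 7

7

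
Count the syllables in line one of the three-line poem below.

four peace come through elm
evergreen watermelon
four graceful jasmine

5

Line one: "four peace come through elm": 1+1+1+1+1 = 5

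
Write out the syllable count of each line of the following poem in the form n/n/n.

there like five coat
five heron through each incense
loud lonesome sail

Line 1: there(1) + like(1) + five(1) + coat(1) = 4
Line 2: five(1) + heron(2) + through(1) + each(1) + incense(2) = 7
Line 3: loud(1) + lonesome(2) + sail(1) = 4

4/7/4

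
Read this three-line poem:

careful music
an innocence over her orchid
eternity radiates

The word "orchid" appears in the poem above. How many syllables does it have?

"orchid" has 2 syllables.

2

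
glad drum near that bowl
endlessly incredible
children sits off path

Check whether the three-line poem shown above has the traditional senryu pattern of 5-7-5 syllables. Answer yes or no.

Line 1: "glad drum near that bowl": 1+1+1+1+1 = 5 ✓
Line 2: "endlessly incredible": 3+4 = 7 ✓
Line 3: "children sits off path": 2+1+1+1 = 5 ✓

Yes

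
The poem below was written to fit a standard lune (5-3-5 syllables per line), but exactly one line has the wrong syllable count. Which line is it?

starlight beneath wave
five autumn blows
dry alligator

Line 1: starlight (2), beneath (2), wave (1) → 5 ✓
Line 2: five (1), autumn (2), blows (1) → 4 (expected 3)
Line 3: dry (1), alligator (4) → 5 ✓

Line 2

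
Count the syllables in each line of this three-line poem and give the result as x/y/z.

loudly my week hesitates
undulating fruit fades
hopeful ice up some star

Line 1: loudly(2) + my(1) + week(1) + hesitates(3) = 7
Line 2: undulating(4) + fruit(1) + fades(1) = 6
Line 3: hopeful(2) + ice(1) + up(1) + some(1) + star(1) = 6

7/6/6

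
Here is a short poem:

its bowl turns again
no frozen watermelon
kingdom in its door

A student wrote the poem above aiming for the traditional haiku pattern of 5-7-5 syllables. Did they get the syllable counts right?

Yes

Line 1: "its bowl turns again": 1+1+1+2 = 5 ✓
Line 2: "no frozen watermelon": 1+2+4 = 7 ✓
Line 3: "kingdom in its door": 2+1+1+1 = 5 ✓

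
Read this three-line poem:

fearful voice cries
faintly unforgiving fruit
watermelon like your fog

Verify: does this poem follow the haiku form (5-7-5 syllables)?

Line 1: fearful (2), voice (1), cries (1) → 4 (expected 5)
Line 2: faintly (2), unforgiving (4), fruit (1) → 7 ✓
Line 3: watermelon (4), like (1), your (1), fog (1) → 7 (expected 5)

No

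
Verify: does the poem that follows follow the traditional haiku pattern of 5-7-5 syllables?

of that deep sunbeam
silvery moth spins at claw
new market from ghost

Line 1: "of that deep sunbeam": 1+1+1+2 = 5 ✓
Line 2: "silvery moth spins at claw": 3+1+1+1+1 = 7 ✓
Line 3: "new market from ghost": 1+2+1+1 = 5 ✓

Yes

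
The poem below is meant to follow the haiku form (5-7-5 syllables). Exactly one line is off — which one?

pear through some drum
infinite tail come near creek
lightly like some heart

The first line

Line 1: pear (1), through (1), some (1), drum (1) → 4 (expected 5)
Line 2: infinite (3), tail (1), come (1), near (1), creek (1) → 7 ✓
Line 3: lightly (2), like (1), some (1), heart (1) → 5 ✓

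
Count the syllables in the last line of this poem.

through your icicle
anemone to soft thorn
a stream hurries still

The last line: a (1), stream (1), hurries (2), still (1) → 5

5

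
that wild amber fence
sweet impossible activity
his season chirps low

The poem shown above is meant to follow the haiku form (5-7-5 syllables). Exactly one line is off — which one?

The second line

Line 1: that(1) + wild(1) + amber(2) + fence(1) = 5 ✓
Line 2: sweet(1) + impossible(4) + activity(4) = 9 (expected 7)
Line 3: his(1) + season(2) + chirps(1) + low(1) = 5 ✓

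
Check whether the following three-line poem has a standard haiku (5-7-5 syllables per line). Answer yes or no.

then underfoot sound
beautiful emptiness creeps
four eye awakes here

Line 1: then(1) + underfoot(3) + sound(1) = 5 ✓
Line 2: beautiful(3) + emptiness(3) + creeps(1) = 7 ✓
Line 3: four(1) + eye(1) + awakes(2) + here(1) = 5 ✓

Yes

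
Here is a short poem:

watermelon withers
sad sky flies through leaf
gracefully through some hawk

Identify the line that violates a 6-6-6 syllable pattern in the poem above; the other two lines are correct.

The second line

Line 1: watermelon(4) + withers(2) = 6 ✓
Line 2: sad(1) + sky(1) + flies(1) + through(1) + leaf(1) = 5 (expected 6)
Line 3: gracefully(3) + through(1) + some(1) + hawk(1) = 6 ✓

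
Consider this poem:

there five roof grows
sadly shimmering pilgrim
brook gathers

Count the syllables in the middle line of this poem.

7

The middle line: sadly(2) + shimmering(3) + pilgrim(2) = 7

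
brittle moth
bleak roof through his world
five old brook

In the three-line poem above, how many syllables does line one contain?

Line one: "brittle moth": 2+1 = 3

3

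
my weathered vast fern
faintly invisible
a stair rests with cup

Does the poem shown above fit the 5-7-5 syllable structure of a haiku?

Line 1: "my weathered vast fern": 1+2+1+1 = 5 ✓
Line 2: "faintly invisible": 2+4 = 6 (expected 7)
Line 3: "a stair rests with cup": 1+1+1+1+1 = 5 ✓

No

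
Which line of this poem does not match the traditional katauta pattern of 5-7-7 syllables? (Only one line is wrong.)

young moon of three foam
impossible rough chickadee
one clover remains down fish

Line 2

Line 1: young(1) + moon(1) + of(1) + three(1) + foam(1) = 5 ✓
Line 2: impossible(4) + rough(1) + chickadee(3) = 8 (expected 7)
Line 3: one(1) + clover(2) + remains(2) + down(1) + fish(1) = 7 ✓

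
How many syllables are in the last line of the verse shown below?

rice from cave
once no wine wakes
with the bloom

3

The last line: with(1) + the(1) + bloom(1) = 3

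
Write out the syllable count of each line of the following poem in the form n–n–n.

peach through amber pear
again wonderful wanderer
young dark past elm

Line 1: peach (1), through (1), amber (2), pear (1) → 5
Line 2: again (2), wonderful (3), wanderer (3) → 8
Line 3: young (1), dark (1), past (1), elm (1) → 4

5–8–4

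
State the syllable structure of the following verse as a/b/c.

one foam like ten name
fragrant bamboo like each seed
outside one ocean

Line 1: one(1) + foam(1) + like(1) + ten(1) + name(1) = 5
Line 2: fragrant(2) + bamboo(2) + like(1) + each(1) + seed(1) = 7
Line 3: outside(2) + one(1) + ocean(2) = 5

5/7/5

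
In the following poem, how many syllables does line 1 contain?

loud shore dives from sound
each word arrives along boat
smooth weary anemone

5

Line 1: "loud shore dives from sound": 1+1+1+1+1 = 5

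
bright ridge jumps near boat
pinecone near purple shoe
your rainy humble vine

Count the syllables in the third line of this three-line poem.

The third line: your (1), rainy (2), humble (2), vine (1) → 6

6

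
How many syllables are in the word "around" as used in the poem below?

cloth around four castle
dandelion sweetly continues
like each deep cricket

"around" has 2 syllables.

2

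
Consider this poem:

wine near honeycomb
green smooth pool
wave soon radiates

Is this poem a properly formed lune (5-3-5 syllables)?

Line 1: wine(1) + near(1) + honeycomb(3) = 5 ✓
Line 2: green(1) + smooth(1) + pool(1) = 3 ✓
Line 3: wave(1) + soon(1) + radiates(3) = 5 ✓

Yes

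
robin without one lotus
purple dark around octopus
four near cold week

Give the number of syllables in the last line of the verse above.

The last line: "four near cold week": 1+1+1+1 = 4

4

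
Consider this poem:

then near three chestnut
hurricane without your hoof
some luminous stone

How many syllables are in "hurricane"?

3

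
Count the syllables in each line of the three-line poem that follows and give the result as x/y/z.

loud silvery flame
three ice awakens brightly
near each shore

Line 1: "loud silvery flame": 1+3+1 = 5
Line 2: "three ice awakens brightly": 1+1+3+2 = 7
Line 3: "near each shore": 1+1+1 = 3

5/7/3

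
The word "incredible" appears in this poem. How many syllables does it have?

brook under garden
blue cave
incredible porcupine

"incredible" has 4 syllables.

4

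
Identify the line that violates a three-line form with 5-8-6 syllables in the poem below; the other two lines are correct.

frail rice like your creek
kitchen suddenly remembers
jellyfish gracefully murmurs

The third line

Line 1: "frail rice like your creek": 1+1+1+1+1 = 5 ✓
Line 2: "kitchen suddenly remembers": 2+3+3 = 8 ✓
Line 3: "jellyfish gracefully murmurs": 3+3+2 = 8 (expected 6)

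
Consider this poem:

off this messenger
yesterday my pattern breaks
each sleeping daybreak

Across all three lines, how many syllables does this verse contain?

17

Line 1: off(1) + this(1) + messenger(3) = 5
Line 2: yesterday(3) + my(1) + pattern(2) + breaks(1) = 7
Line 3: each(1) + sleeping(2) + daybreak(2) = 5
Total: 5 + 7 + 5 = 17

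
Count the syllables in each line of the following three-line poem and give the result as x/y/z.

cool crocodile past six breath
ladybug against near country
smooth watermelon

Line 1: cool(1) + crocodile(3) + past(1) + six(1) + breath(1) = 7
Line 2: ladybug(3) + against(2) + near(1) + country(2) = 8
Line 3: smooth(1) + watermelon(4) = 5

7/8/5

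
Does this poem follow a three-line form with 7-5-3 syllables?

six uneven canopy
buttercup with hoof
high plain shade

Yes

Line 1: "six uneven canopy": 1+3+3 = 7 ✓
Line 2: "buttercup with hoof": 3+1+1 = 5 ✓
Line 3: "high plain shade": 1+1+1 = 3 ✓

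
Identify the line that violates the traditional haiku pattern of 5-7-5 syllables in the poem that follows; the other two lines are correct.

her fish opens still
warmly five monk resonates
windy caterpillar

Line 3

Line 1: "her fish opens still": 1+1+2+1 = 5 ✓
Line 2: "warmly five monk resonates": 2+1+1+3 = 7 ✓
Line 3: "windy caterpillar": 2+4 = 6 (expected 5)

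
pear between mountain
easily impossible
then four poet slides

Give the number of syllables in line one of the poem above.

Line one: pear (1), between (2), mountain (2) → 5

5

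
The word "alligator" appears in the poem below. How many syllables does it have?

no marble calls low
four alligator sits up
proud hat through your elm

4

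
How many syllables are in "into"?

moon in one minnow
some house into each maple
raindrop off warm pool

2

"into" has 2 syllables.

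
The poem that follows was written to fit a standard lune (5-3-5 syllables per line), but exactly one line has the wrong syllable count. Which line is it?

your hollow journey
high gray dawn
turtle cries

Line 3

Line 1: your (1), hollow (2), journey (2) → 5 ✓
Line 2: high (1), gray (1), dawn (1) → 3 ✓
Line 3: turtle (2), cries (1) → 3 (expected 5)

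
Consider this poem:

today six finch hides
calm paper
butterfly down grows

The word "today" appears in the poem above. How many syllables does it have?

2

"today" has 2 syllables.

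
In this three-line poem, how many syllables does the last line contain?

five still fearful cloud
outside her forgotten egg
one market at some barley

7

The last line: "one market at some barley": 1+2+1+1+2 = 7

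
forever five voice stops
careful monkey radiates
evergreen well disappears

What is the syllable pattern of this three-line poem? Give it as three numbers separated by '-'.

Line 1: forever (3), five (1), voice (1), stops (1) → 6
Line 2: careful (2), monkey (2), radiates (3) → 7
Line 3: evergreen (3), well (1), disappears (3) → 7

6-7-7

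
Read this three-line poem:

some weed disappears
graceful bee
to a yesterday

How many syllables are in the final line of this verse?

5

The final line: "to a yesterday": 1+1+3 = 5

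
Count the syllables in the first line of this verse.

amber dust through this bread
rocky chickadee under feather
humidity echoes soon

The first line: "amber dust through this bread": 2+1+1+1+1 = 6

6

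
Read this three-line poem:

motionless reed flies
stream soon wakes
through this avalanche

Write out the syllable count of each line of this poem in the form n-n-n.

Line 1: motionless(3) + reed(1) + flies(1) = 5
Line 2: stream(1) + soon(1) + wakes(1) = 3
Line 3: through(1) + this(1) + avalanche(3) = 5

5-3-5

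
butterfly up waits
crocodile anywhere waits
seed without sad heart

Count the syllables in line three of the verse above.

5

Line three: seed(1) + without(2) + sad(1) + heart(1) = 5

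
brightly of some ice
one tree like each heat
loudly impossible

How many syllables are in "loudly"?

2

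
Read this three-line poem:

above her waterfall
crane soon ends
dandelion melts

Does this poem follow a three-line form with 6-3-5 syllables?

Line 1: above(2) + her(1) + waterfall(3) = 6 ✓
Line 2: crane(1) + soon(1) + ends(1) = 3 ✓
Line 3: dandelion(4) + melts(1) = 5 ✓

Yes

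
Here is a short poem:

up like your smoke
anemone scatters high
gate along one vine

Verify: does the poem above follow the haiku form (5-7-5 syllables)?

No

Line 1: up(1) + like(1) + your(1) + smoke(1) = 4 (expected 5)
Line 2: anemone(4) + scatters(2) + high(1) = 7 ✓
Line 3: gate(1) + along(2) + one(1) + vine(1) = 5 ✓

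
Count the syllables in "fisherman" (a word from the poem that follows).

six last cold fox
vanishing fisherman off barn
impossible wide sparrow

3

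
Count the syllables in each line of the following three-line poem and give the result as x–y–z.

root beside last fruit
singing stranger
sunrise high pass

5–4–4

Line 1: "root beside last fruit": 1+2+1+1 = 5
Line 2: "singing stranger": 2+2 = 4
Line 3: "sunrise high pass": 2+1+1 = 4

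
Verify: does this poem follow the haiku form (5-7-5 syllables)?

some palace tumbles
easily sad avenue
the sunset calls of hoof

Line 1: some(1) + palace(2) + tumbles(2) = 5 ✓
Line 2: easily(3) + sad(1) + avenue(3) = 7 ✓
Line 3: the(1) + sunset(2) + calls(1) + of(1) + hoof(1) = 6 (expected 5)

No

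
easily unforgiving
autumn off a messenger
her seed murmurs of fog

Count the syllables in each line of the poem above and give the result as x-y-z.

Line 1: "easily unforgiving": 3+4 = 7
Line 2: "autumn off a messenger": 2+1+1+3 = 7
Line 3: "her seed murmurs of fog": 1+1+2+1+1 = 6

7-7-6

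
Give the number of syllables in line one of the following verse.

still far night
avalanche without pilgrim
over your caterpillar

Line one: still(1) + far(1) + night(1) = 3

3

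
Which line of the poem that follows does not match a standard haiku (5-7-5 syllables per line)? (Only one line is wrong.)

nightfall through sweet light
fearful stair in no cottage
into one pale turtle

Line 1: nightfall(2) + through(1) + sweet(1) + light(1) = 5 ✓
Line 2: fearful(2) + stair(1) + in(1) + no(1) + cottage(2) = 7 ✓
Line 3: into(2) + one(1) + pale(1) + turtle(2) = 6 (expected 5)

Line 3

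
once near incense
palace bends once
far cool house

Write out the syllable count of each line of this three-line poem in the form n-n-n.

Line 1: once(1) + near(1) + incense(2) = 4
Line 2: palace(2) + bends(1) + once(1) = 4
Line 3: far(1) + cool(1) + house(1) = 3

4-4-3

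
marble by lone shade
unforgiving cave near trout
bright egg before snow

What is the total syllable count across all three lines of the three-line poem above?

Line 1: marble (2), by (1), lone (1), shade (1) → 5
Line 2: unforgiving (4), cave (1), near (1), trout (1) → 7
Line 3: bright (1), egg (1), before (2), snow (1) → 5
Total: 5 + 7 + 5 = 17

17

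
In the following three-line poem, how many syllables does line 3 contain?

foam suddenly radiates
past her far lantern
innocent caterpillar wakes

8

Line 3: innocent (3), caterpillar (4), wakes (1) → 8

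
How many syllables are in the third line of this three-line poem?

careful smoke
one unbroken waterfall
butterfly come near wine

The third line: butterfly (3), come (1), near (1), wine (1) → 6

6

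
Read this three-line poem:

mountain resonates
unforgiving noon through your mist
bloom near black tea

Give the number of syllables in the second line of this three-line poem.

8

The second line: unforgiving(4) + noon(1) + through(1) + your(1) + mist(1) = 8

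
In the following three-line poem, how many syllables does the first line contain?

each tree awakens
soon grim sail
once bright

5

The first line: each (1), tree (1), awakens (3) → 5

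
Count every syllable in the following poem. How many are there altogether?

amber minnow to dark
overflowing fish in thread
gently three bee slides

18

Line 1: "amber minnow to dark": 2+2+1+1 = 6
Line 2: "overflowing fish in thread": 4+1+1+1 = 7
Line 3: "gently three bee slides": 2+1+1+1 = 5
Total: 6 + 7 + 5 = 18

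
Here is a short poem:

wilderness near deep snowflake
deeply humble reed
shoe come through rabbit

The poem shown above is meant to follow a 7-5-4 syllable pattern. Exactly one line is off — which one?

The third line

Line 1: wilderness (3), near (1), deep (1), snowflake (2) → 7 ✓
Line 2: deeply (2), humble (2), reed (1) → 5 ✓
Line 3: shoe (1), come (1), through (1), rabbit (2) → 5 (expected 4)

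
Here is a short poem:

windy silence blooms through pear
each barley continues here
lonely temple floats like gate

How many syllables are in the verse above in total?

21

Line 1: windy (2), silence (2), blooms (1), through (1), pear (1) → 7
Line 2: each (1), barley (2), continues (3), here (1) → 7
Line 3: lonely (2), temple (2), floats (1), like (1), gate (1) → 7
Total: 7 + 7 + 7 = 21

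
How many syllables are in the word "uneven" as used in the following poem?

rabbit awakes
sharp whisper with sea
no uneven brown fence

3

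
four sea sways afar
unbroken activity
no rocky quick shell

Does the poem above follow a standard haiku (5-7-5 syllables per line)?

Line 1: "four sea sways afar": 1+1+1+2 = 5 ✓
Line 2: "unbroken activity": 3+4 = 7 ✓
Line 3: "no rocky quick shell": 1+2+1+1 = 5 ✓

Yes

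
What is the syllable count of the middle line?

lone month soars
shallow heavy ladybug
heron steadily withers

7

The middle line: shallow(2) + heavy(2) + ladybug(3) = 7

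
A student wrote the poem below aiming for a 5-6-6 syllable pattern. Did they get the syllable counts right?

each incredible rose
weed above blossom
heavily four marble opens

Line 1: each (1), incredible (4), rose (1) → 6 (expected 5)
Line 2: weed (1), above (2), blossom (2) → 5 (expected 6)
Line 3: heavily (3), four (1), marble (2), opens (2) → 8 (expected 6)

No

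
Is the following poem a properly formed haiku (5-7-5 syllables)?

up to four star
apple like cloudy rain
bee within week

Line 1: up(1) + to(1) + four(1) + star(1) = 4 (expected 5)
Line 2: apple(2) + like(1) + cloudy(2) + rain(1) = 6 (expected 7)
Line 3: bee(1) + within(2) + week(1) = 4 (expected 5)

No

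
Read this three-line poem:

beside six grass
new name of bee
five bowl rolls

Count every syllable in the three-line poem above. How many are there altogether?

11

Line 1: beside(2) + six(1) + grass(1) = 4
Line 2: new(1) + name(1) + of(1) + bee(1) = 4
Line 3: five(1) + bowl(1) + rolls(1) = 3
Total: 4 + 4 + 3 = 11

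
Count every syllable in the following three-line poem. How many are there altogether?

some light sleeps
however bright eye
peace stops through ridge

12

Line 1: some (1), light (1), sleeps (1) → 3
Line 2: however (3), bright (1), eye (1) → 5
Line 3: peace (1), stops (1), through (1), ridge (1) → 4
Total: 3 + 5 + 4 = 12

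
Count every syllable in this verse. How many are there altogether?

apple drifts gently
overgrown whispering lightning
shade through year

16

Line 1: apple(2) + drifts(1) + gently(2) = 5
Line 2: overgrown(3) + whispering(3) + lightning(2) = 8
Line 3: shade(1) + through(1) + year(1) = 3
Total: 5 + 8 + 3 = 16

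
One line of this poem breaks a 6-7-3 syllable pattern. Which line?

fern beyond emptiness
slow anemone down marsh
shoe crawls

Line 1: fern(1) + beyond(2) + emptiness(3) = 6 ✓
Line 2: slow(1) + anemone(4) + down(1) + marsh(1) = 7 ✓
Line 3: shoe(1) + crawls(1) = 2 (expected 3)

The third line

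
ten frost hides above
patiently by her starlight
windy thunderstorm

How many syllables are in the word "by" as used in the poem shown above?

1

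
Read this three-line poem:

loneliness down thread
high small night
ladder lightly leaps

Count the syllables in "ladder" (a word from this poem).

2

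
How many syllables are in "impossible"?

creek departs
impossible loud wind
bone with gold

4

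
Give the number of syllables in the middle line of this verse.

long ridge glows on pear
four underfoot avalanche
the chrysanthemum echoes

7

The middle line: four(1) + underfoot(3) + avalanche(3) = 7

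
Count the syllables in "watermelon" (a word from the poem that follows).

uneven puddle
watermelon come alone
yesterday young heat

4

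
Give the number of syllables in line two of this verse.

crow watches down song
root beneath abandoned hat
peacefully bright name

7

Line two: "root beneath abandoned hat": 1+2+3+1 = 7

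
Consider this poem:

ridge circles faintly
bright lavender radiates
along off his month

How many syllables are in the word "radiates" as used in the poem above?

3

"radiates" has 3 syllables.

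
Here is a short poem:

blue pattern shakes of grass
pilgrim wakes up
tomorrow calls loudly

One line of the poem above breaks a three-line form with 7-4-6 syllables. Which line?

Line 1: blue(1) + pattern(2) + shakes(1) + of(1) + grass(1) = 6 (expected 7)
Line 2: pilgrim(2) + wakes(1) + up(1) = 4 ✓
Line 3: tomorrow(3) + calls(1) + loudly(2) = 6 ✓

Line 1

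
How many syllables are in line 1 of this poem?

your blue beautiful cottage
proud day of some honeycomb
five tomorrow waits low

7

Line 1: your (1), blue (1), beautiful (3), cottage (2) → 7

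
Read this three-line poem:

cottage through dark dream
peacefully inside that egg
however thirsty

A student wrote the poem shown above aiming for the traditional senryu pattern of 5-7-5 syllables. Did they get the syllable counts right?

Yes

Line 1: cottage (2), through (1), dark (1), dream (1) → 5 ✓
Line 2: peacefully (3), inside (2), that (1), egg (1) → 7 ✓
Line 3: however (3), thirsty (2) → 5 ✓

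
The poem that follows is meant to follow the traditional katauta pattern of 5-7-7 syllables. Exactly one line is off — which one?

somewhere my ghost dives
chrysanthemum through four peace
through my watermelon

Line 3

Line 1: somewhere (2), my (1), ghost (1), dives (1) → 5 ✓
Line 2: chrysanthemum (4), through (1), four (1), peace (1) → 7 ✓
Line 3: through (1), my (1), watermelon (4) → 6 (expected 7)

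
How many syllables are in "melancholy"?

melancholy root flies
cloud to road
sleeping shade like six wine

4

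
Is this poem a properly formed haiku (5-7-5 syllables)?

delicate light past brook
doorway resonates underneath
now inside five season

No

Line 1: "delicate light past brook": 3+1+1+1 = 6 (expected 5)
Line 2: "doorway resonates underneath": 2+3+3 = 8 (expected 7)
Line 3: "now inside five season": 1+2+1+2 = 6 (expected 5)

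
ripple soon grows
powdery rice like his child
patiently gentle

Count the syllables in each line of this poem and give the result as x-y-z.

4-7-5

Line 1: ripple (2), soon (1), grows (1) → 4
Line 2: powdery (3), rice (1), like (1), his (1), child (1) → 7
Line 3: patiently (3), gentle (2) → 5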